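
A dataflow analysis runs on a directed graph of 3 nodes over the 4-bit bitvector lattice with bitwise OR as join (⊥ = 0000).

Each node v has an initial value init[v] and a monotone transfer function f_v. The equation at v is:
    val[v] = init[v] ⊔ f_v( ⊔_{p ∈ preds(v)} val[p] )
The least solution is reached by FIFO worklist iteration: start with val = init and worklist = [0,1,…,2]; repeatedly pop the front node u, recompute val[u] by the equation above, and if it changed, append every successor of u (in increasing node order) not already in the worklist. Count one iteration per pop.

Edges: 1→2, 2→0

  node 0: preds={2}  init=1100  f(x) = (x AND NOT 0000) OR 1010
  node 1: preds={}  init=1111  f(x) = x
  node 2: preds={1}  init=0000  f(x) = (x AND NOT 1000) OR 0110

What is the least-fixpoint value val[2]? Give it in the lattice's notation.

Worklist (4 pops):
  #1 pop 0: in=0000 → 1110 (was 1100); enqueue []
  #2 pop 1: in=0000 → 1111 (no change)
  #3 pop 2: in=1111 → 0111 (was 0000); enqueue [0]
  #4 pop 0: in=0111 → 1111 (was 1110); enqueue []

Fixpoint:
  val[0] = 1111
  val[1] = 1111
  val[2] = 0111

0111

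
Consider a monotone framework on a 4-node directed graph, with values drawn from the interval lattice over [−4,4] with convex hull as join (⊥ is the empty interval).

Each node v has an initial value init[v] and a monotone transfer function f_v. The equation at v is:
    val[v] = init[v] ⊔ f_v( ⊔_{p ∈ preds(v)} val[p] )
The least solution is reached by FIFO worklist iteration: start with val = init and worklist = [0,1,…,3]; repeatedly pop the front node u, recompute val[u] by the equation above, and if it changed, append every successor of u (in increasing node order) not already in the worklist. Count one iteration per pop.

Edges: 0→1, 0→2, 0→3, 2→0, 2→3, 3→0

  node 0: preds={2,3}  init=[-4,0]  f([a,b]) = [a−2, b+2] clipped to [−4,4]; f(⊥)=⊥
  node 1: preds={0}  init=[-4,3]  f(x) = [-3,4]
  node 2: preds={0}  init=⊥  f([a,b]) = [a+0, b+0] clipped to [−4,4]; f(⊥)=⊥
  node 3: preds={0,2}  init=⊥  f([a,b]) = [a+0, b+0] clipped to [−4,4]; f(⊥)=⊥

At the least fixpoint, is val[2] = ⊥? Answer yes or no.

no

Worklist (13 pops):
  #1 pop 0: in=⊥ → [-4,0] (no change)
  #2 pop 1: in=[-4,0] → [-4,4] (was [-4,3]); enqueue []
  #3 pop 2: in=[-4,0] → [-4,0] (was ⊥); enqueue [0]
  #4 pop 3: in=[-4,0] → [-4,0] (was ⊥); enqueue []
  #5 pop 0: in=[-4,0] → [-4,2] (was [-4,0]); enqueue [1,2,3]
  #6 pop 1: in=[-4,2] → [-4,4] (no change)
  #7 pop 2: in=[-4,2] → [-4,2] (was [-4,0]); enqueue [0]
  #8 pop 3: in=[-4,2] → [-4,2] (was [-4,0]); enqueue []
  #9 pop 0: in=[-4,2] → [-4,4] (was [-4,2]); enqueue [1,2,3]
  #10 pop 1: in=[-4,4] → [-4,4] (no change)
  #11 pop 2: in=[-4,4] → [-4,4] (was [-4,2]); enqueue [0]
  #12 pop 3: in=[-4,4] → [-4,4] (was [-4,2]); enqueue []
  #13 pop 0: in=[-4,4] → [-4,4] (no change)

Fixpoint:
  val[0] = [-4,4]
  val[1] = [-4,4]
  val[2] = [-4,4]
  val[3] = [-4,4]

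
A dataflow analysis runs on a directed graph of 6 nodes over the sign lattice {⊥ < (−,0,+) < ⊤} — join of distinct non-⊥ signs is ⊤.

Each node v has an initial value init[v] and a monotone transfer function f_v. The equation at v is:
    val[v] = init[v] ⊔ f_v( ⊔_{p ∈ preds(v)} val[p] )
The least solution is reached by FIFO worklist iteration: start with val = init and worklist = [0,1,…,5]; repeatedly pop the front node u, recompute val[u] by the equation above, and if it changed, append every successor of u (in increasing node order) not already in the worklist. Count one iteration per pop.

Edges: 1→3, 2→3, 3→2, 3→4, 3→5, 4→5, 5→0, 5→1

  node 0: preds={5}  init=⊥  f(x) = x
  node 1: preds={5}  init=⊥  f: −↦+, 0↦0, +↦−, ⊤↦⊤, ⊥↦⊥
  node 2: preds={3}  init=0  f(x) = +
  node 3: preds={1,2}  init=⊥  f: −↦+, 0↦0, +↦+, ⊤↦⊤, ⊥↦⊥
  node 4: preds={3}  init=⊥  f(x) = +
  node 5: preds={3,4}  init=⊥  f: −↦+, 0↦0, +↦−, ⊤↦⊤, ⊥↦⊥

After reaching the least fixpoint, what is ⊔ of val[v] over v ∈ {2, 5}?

Iteration log — 10 steps:
  step 1. node 0  ⊔preds=⊥  new=⊥  stable
  step 2. node 1  ⊔preds=⊥  new=⊥  stable
  step 3. node 2  ⊔preds=⊥  new=⊤  old=0  +wl: 
  step 4. node 3  ⊔preds=⊤  new=⊤  old=⊥  +wl: 2
  step 5. node 4  ⊔preds=⊤  new=+  old=⊥  +wl: 
  step 6. node 5  ⊔preds=⊤  new=⊤  old=⊥  +wl: 0,1
  step 7. node 2  ⊔preds=⊤  new=⊤  stable
  step 8. node 0  ⊔preds=⊤  new=⊤  old=⊥  +wl: 
  step 9. node 1  ⊔preds=⊤  new=⊤  old=⊥  +wl: 3
  step 10. node 3  ⊔preds=⊤  new=⊤  stable

Least fixpoint reached:
  node 0: ⊤
  node 1: ⊤
  node 2: ⊤
  node 3: ⊤
  node 4: +
  node 5: ⊤

⊤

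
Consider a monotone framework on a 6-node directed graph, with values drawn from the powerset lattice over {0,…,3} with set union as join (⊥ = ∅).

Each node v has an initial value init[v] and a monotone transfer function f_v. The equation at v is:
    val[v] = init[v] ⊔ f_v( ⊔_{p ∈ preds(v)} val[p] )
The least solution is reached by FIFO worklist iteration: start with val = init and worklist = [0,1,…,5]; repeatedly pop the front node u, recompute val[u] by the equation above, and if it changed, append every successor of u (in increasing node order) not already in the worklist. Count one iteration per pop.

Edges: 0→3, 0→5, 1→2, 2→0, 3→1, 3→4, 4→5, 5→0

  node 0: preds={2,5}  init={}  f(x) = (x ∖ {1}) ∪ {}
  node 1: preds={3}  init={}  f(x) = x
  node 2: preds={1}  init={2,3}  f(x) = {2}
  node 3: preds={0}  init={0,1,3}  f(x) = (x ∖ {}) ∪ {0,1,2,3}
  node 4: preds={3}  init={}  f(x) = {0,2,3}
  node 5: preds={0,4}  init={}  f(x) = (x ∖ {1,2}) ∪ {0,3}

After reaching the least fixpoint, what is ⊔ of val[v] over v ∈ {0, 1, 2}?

{0,1,2,3}

Iteration log — 11 steps:
  step 1. node 0  ⊔preds={2,3}  new={2,3}  old={}  +wl: 
  step 2. node 1  ⊔preds={0,1,3}  new={0,1,3}  old={}  +wl: 
  step 3. node 2  ⊔preds={0,1,3}  new={2,3}  stable
  step 4. node 3  ⊔preds={2,3}  new={0,1,2,3}  old={0,1,3}  +wl: 1
  step 5. node 4  ⊔preds={0,1,2,3}  new={0,2,3}  old={}  +wl: 
  step 6. node 5  ⊔preds={0,2,3}  new={0,3}  old={}  +wl: 0
  step 7. node 1  ⊔preds={0,1,2,3}  new={0,1,2,3}  old={0,1,3}  +wl: 2
  step 8. node 0  ⊔preds={0,2,3}  new={0,2,3}  old={2,3}  +wl: 3,5
  step 9. node 2  ⊔preds={0,1,2,3}  new={2,3}  stable
  step 10. node 3  ⊔preds={0,2,3}  new={0,1,2,3}  stable
  step 11. node 5  ⊔preds={0,2,3}  new={0,3}  stable

Least fixpoint reached:
  node 0: {0,2,3}
  node 1: {0,1,2,3}
  node 2: {2,3}
  node 3: {0,1,2,3}
  node 4: {0,2,3}
  node 5: {0,3}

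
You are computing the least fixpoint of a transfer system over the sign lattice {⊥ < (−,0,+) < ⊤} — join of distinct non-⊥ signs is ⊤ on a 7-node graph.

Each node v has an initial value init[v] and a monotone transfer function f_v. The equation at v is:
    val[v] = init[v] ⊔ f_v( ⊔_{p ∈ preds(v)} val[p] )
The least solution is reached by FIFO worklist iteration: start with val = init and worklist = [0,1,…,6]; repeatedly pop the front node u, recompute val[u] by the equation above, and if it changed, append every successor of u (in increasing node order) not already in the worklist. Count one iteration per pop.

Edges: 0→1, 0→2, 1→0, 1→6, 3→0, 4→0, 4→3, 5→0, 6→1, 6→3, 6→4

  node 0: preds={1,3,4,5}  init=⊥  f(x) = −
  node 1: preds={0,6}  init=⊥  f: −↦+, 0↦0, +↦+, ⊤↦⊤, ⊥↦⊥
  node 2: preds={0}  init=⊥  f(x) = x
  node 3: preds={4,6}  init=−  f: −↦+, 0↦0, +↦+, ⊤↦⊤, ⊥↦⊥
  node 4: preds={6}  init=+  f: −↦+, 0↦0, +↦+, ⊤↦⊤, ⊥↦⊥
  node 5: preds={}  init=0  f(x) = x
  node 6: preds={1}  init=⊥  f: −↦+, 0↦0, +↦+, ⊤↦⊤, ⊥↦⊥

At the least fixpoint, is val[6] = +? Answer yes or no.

no

Iteration log — 18 steps:
  step 1. node 0  ⊔preds=⊤  new=−  old=⊥  +wl: 
  step 2. node 1  ⊔preds=−  new=+  old=⊥  +wl: 0
  step 3. node 2  ⊔preds=−  new=−  old=⊥  +wl: 
  step 4. node 3  ⊔preds=+  new=⊤  old=−  +wl: 
  step 5. node 4  ⊔preds=⊥  new=+  stable
  step 6. node 5  ⊔preds=⊥  new=0  stable
  step 7. node 6  ⊔preds=+  new=+  old=⊥  +wl: 1,3,4
  step 8. node 0  ⊔preds=⊤  new=−  stable
  step 9. node 1  ⊔preds=⊤  new=⊤  old=+  +wl: 0,6
  step 10. node 3  ⊔preds=+  new=⊤  stable
  step 11. node 4  ⊔preds=+  new=+  stable
  step 12. node 0  ⊔preds=⊤  new=−  stable
  step 13. node 6  ⊔preds=⊤  new=⊤  old=+  +wl: 1,3,4
  step 14. node 1  ⊔preds=⊤  new=⊤  stable
  step 15. node 3  ⊔preds=⊤  new=⊤  stable
  step 16. node 4  ⊔preds=⊤  new=⊤  old=+  +wl: 0,3
  step 17. node 0  ⊔preds=⊤  new=−  stable
  step 18. node 3  ⊔preds=⊤  new=⊤  stable

Least fixpoint reached:
  node 0: −
  node 1: ⊤
  node 2: −
  node 3: ⊤
  node 4: ⊤
  node 5: 0
  node 6: ⊤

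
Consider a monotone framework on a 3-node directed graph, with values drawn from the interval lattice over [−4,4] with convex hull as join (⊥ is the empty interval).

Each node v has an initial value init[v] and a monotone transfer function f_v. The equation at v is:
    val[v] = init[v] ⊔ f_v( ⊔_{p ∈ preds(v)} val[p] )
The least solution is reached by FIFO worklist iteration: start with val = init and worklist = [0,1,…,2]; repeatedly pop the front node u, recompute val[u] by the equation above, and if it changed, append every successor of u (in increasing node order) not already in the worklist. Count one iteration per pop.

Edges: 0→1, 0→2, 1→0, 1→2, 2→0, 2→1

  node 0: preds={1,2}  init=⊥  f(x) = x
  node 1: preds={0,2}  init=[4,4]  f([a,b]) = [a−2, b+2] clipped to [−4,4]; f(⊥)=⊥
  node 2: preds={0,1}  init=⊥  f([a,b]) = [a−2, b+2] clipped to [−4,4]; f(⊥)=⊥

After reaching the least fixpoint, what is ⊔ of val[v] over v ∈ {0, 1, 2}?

[-4,4]

Worklist (10 pops):
  #1 pop 0: in=[4,4] → [4,4] (was ⊥); enqueue []
  #2 pop 1: in=[4,4] → [2,4] (was [4,4]); enqueue [0]
  #3 pop 2: in=[2,4] → [0,4] (was ⊥); enqueue [1]
  #4 pop 0: in=[0,4] → [0,4] (was [4,4]); enqueue [2]
  #5 pop 1: in=[0,4] → [-2,4] (was [2,4]); enqueue [0]
  #6 pop 2: in=[-2,4] → [-4,4] (was [0,4]); enqueue [1]
  #7 pop 0: in=[-4,4] → [-4,4] (was [0,4]); enqueue [2]
  #8 pop 1: in=[-4,4] → [-4,4] (was [-2,4]); enqueue [0]
  #9 pop 2: in=[-4,4] → [-4,4] (no change)
  #10 pop 0: in=[-4,4] → [-4,4] (no change)

Fixpoint:
  val[0] = [-4,4]
  val[1] = [-4,4]
  val[2] = [-4,4]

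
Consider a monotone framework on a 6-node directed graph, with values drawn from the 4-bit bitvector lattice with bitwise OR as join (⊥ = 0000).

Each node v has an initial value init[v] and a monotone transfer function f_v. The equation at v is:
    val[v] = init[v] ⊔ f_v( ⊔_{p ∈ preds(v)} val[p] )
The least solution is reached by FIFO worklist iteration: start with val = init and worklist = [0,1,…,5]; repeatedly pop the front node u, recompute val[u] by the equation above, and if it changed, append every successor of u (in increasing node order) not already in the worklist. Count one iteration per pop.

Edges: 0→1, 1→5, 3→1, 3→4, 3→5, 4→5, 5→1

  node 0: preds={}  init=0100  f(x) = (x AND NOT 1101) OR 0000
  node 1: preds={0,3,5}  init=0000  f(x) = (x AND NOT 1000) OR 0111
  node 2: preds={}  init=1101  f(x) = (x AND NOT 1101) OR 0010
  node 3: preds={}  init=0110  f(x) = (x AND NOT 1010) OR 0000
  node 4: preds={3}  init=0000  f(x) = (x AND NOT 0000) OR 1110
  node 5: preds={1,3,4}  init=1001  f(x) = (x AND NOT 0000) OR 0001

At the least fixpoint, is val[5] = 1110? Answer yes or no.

Worklist (7 pops):
  #1 pop 0: in=0000 → 0100 (no change)
  #2 pop 1: in=1111 → 0111 (was 0000); enqueue []
  #3 pop 2: in=0000 → 1111 (was 1101); enqueue []
  #4 pop 3: in=0000 → 0110 (no change)
  #5 pop 4: in=0110 → 1110 (was 0000); enqueue []
  #6 pop 5: in=1111 → 1111 (was 1001); enqueue [1]
  #7 pop 1: in=1111 → 0111 (no change)

Fixpoint:
  val[0] = 0100
  val[1] = 0111
  val[2] = 1111
  val[3] = 0110
  val[4] = 1110
  val[5] = 1111

no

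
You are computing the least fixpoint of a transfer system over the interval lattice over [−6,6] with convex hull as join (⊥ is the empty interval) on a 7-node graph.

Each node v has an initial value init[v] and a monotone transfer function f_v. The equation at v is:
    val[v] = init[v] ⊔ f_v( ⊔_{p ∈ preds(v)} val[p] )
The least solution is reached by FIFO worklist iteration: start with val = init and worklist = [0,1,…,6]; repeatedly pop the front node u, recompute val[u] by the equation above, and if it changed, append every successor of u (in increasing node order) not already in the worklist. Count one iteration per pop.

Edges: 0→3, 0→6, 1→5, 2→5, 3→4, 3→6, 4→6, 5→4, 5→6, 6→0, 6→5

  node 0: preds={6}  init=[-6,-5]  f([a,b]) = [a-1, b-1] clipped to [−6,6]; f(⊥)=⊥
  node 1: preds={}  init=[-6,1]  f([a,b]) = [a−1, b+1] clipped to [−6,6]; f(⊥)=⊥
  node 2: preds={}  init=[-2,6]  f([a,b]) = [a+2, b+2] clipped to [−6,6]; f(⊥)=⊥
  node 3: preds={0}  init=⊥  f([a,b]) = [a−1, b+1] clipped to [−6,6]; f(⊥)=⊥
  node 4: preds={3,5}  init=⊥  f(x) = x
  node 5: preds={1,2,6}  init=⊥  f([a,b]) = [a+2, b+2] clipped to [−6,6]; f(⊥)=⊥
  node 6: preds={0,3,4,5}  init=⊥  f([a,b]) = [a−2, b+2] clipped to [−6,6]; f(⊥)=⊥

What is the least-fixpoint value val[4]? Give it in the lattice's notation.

[-6,6]

Worklist (14 pops):
  #1 pop 0: in=⊥ → [-6,-5] (no change)
  #2 pop 1: in=⊥ → [-6,1] (no change)
  #3 pop 2: in=⊥ → [-2,6] (no change)
  #4 pop 3: in=[-6,-5] → [-6,-4] (was ⊥); enqueue []
  #5 pop 4: in=[-6,-4] → [-6,-4] (was ⊥); enqueue []
  #6 pop 5: in=[-6,6] → [-4,6] (was ⊥); enqueue [4]
  #7 pop 6: in=[-6,6] → [-6,6] (was ⊥); enqueue [0,5]
  #8 pop 4: in=[-6,6] → [-6,6] (was [-6,-4]); enqueue [6]
  #9 pop 0: in=[-6,6] → [-6,5] (was [-6,-5]); enqueue [3]
  #10 pop 5: in=[-6,6] → [-4,6] (no change)
  #11 pop 6: in=[-6,6] → [-6,6] (no change)
  #12 pop 3: in=[-6,5] → [-6,6] (was [-6,-4]); enqueue [4,6]
  #13 pop 4: in=[-6,6] → [-6,6] (no change)
  #14 pop 6: in=[-6,6] → [-6,6] (no change)

Fixpoint:
  val[0] = [-6,5]
  val[1] = [-6,1]
  val[2] = [-2,6]
  val[3] = [-6,6]
  val[4] = [-6,6]
  val[5] = [-4,6]
  val[6] = [-6,6]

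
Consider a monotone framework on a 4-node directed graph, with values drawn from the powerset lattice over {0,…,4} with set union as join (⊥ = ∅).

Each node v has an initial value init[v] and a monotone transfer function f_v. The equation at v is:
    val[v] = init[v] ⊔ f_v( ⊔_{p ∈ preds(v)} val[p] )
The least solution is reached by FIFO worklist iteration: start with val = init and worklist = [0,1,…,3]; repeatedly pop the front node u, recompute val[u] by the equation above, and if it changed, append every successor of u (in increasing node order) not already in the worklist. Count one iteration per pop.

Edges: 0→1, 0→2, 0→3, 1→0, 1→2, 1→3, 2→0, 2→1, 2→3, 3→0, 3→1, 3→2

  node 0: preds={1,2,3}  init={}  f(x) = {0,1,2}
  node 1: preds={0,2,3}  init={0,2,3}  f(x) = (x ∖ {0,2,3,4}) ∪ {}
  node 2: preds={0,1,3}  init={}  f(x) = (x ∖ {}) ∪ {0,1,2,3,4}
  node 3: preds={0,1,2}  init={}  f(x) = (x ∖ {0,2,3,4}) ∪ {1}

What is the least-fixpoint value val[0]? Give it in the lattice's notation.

Trace (7 dequeues):
  [1] u=0 | in {0,2,3} | out {0,1,2} | prev {} | push {}
  [2] u=1 | in {0,1,2} | out {0,1,2,3} | prev {0,2,3} | push {0}
  [3] u=2 | in {0,1,2,3} | out {0,1,2,3,4} | prev {} | push {1}
  [4] u=3 | in {0,1,2,3,4} | out {1} | prev {} | push {2}
  [5] u=0 | in {0,1,2,3,4} | out {0,1,2} | ==
  [6] u=1 | in {0,1,2,3,4} | out {0,1,2,3} | ==
  [7] u=2 | in {0,1,2,3} | out {0,1,2,3,4} | ==

Converged values:
  [0] {0,1,2}
  [1] {0,1,2,3}
  [2] {0,1,2,3,4}
  [3] {1}

{0,1,2}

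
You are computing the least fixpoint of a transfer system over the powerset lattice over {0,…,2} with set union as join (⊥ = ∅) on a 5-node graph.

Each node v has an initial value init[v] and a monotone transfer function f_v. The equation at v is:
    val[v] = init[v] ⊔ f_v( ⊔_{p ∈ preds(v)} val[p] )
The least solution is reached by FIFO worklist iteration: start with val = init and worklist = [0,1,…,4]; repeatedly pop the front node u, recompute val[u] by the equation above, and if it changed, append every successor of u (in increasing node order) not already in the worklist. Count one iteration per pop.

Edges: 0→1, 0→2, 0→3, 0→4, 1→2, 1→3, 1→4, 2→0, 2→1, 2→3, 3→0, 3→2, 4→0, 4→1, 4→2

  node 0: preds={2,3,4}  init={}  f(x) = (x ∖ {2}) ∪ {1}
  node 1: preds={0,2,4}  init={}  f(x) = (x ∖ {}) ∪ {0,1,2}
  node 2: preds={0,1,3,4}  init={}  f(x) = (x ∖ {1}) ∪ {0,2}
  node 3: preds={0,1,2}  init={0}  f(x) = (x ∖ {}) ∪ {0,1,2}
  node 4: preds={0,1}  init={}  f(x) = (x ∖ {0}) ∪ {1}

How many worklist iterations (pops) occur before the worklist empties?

Iteration log — 8 steps:
  step 1. node 0  ⊔preds={0}  new={0,1}  old={}  +wl: 
  step 2. node 1  ⊔preds={0,1}  new={0,1,2}  old={}  +wl: 
  step 3. node 2  ⊔preds={0,1,2}  new={0,2}  old={}  +wl: 0,1
  step 4. node 3  ⊔preds={0,1,2}  new={0,1,2}  old={0}  +wl: 2
  step 5. node 4  ⊔preds={0,1,2}  new={1,2}  old={}  +wl: 
  step 6. node 0  ⊔preds={0,1,2}  new={0,1}  stable
  step 7. node 1  ⊔preds={0,1,2}  new={0,1,2}  stable
  step 8. node 2  ⊔preds={0,1,2}  new={0,2}  stable

Least fixpoint reached:
  node 0: {0,1}
  node 1: {0,1,2}
  node 2: {0,2}
  node 3: {0,1,2}
  node 4: {1,2}

8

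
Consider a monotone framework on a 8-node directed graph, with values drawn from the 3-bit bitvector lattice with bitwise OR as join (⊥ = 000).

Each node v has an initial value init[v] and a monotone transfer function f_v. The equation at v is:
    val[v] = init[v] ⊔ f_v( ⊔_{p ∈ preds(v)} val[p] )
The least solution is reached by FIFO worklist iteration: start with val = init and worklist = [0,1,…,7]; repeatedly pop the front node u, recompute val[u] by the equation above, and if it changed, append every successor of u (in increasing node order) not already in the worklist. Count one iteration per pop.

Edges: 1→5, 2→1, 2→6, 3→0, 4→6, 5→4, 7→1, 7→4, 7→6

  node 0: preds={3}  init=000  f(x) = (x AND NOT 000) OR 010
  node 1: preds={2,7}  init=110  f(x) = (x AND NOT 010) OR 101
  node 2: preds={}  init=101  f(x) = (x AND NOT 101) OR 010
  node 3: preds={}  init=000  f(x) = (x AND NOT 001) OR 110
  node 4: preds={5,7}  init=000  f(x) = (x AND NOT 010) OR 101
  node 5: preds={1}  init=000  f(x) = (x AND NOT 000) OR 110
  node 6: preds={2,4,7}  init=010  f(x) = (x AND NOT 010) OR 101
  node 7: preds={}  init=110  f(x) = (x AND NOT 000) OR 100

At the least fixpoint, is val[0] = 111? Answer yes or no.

Worklist (11 pops):
  #1 pop 0: in=000 → 010 (was 000); enqueue []
  #2 pop 1: in=111 → 111 (was 110); enqueue []
  #3 pop 2: in=000 → 111 (was 101); enqueue [1]
  #4 pop 3: in=000 → 110 (was 000); enqueue [0]
  #5 pop 4: in=110 → 101 (was 000); enqueue []
  #6 pop 5: in=111 → 111 (was 000); enqueue [4]
  #7 pop 6: in=111 → 111 (was 010); enqueue []
  #8 pop 7: in=000 → 110 (no change)
  #9 pop 1: in=111 → 111 (no change)
  #10 pop 0: in=110 → 110 (was 010); enqueue []
  #11 pop 4: in=111 → 101 (no change)

Fixpoint:
  val[0] = 110
  val[1] = 111
  val[2] = 111
  val[3] = 110
  val[4] = 101
  val[5] = 111
  val[6] = 111
  val[7] = 110

no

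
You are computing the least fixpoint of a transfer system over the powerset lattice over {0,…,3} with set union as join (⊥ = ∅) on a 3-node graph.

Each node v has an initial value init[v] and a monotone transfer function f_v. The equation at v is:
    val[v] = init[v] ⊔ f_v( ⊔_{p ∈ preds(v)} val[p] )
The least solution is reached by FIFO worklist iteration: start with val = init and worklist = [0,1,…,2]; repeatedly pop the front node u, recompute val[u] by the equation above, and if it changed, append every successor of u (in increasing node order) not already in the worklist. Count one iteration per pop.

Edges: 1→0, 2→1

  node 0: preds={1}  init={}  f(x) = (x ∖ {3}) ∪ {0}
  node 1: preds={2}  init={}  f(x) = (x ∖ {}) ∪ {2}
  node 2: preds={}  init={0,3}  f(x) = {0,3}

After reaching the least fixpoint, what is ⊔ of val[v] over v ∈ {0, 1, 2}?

{0,2,3}

Iteration log — 4 steps:
  step 1. node 0  ⊔preds={}  new={0}  old={}  +wl: 
  step 2. node 1  ⊔preds={0,3}  new={0,2,3}  old={}  +wl: 0
  step 3. node 2  ⊔preds={}  new={0,3}  stable
  step 4. node 0  ⊔preds={0,2,3}  new={0,2}  old={0}  +wl: 

Least fixpoint reached:
  node 0: {0,2}
  node 1: {0,2,3}
  node 2: {0,3}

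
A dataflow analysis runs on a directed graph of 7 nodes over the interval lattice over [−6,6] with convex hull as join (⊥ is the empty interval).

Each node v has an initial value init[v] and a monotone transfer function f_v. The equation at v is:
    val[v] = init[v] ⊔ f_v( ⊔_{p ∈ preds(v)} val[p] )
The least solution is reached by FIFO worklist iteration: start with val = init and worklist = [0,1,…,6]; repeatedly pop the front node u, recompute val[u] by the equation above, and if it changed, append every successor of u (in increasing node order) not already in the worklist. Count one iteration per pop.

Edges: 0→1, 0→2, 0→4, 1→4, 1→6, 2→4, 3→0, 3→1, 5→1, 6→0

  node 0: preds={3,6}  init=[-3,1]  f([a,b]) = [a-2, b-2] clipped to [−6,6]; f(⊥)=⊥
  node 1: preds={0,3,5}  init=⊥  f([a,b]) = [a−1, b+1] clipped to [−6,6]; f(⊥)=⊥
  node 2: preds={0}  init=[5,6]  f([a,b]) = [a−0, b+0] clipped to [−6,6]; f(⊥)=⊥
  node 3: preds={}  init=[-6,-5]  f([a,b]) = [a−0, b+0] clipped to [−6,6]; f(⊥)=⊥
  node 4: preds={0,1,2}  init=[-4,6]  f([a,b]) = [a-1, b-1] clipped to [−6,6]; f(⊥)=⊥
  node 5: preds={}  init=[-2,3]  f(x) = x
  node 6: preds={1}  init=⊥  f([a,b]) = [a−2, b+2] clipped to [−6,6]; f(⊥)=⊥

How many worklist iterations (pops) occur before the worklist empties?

12

Worklist (12 pops):
  #1 pop 0: in=[-6,-5] → [-6,1] (was [-3,1]); enqueue []
  #2 pop 1: in=[-6,3] → [-6,4] (was ⊥); enqueue []
  #3 pop 2: in=[-6,1] → [-6,6] (was [5,6]); enqueue []
  #4 pop 3: in=⊥ → [-6,-5] (no change)
  #5 pop 4: in=[-6,6] → [-6,6] (was [-4,6]); enqueue []
  #6 pop 5: in=⊥ → [-2,3] (no change)
  #7 pop 6: in=[-6,4] → [-6,6] (was ⊥); enqueue [0]
  #8 pop 0: in=[-6,6] → [-6,4] (was [-6,1]); enqueue [1,2,4]
  #9 pop 1: in=[-6,4] → [-6,5] (was [-6,4]); enqueue [6]
  #10 pop 2: in=[-6,4] → [-6,6] (no change)
  #11 pop 4: in=[-6,6] → [-6,6] (no change)
  #12 pop 6: in=[-6,5] → [-6,6] (no change)

Fixpoint:
  val[0] = [-6,4]
  val[1] = [-6,5]
  val[2] = [-6,6]
  val[3] = [-6,-5]
  val[4] = [-6,6]
  val[5] = [-2,3]
  val[6] = [-6,6]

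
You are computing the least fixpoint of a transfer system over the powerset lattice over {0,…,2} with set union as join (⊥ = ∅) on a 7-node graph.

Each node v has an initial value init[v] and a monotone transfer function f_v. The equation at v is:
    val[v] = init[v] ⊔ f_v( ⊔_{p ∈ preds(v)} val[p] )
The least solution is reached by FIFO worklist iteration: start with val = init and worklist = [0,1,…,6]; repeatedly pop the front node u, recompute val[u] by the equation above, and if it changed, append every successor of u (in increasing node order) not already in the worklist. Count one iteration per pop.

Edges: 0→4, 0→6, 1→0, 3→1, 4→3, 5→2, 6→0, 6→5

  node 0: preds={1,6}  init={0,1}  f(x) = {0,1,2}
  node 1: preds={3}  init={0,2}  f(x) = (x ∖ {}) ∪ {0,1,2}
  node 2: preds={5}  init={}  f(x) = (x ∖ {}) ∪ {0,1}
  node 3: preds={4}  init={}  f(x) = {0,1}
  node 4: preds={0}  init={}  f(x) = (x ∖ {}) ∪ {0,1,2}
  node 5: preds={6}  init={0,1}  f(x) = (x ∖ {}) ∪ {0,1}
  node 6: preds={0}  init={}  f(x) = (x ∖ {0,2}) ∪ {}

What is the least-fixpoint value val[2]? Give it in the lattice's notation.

Worklist (11 pops):
  #1 pop 0: in={0,2} → {0,1,2} (was {0,1}); enqueue []
  #2 pop 1: in={} → {0,1,2} (was {0,2}); enqueue [0]
  #3 pop 2: in={0,1} → {0,1} (was {}); enqueue []
  #4 pop 3: in={} → {0,1} (was {}); enqueue [1]
  #5 pop 4: in={0,1,2} → {0,1,2} (was {}); enqueue [3]
  #6 pop 5: in={} → {0,1} (no change)
  #7 pop 6: in={0,1,2} → {1} (was {}); enqueue [5]
  #8 pop 0: in={0,1,2} → {0,1,2} (no change)
  #9 pop 1: in={0,1} → {0,1,2} (no change)
  #10 pop 3: in={0,1,2} → {0,1} (no change)
  #11 pop 5: in={1} → {0,1} (no change)

Fixpoint:
  val[0] = {0,1,2}
  val[1] = {0,1,2}
  val[2] = {0,1}
  val[3] = {0,1}
  val[4] = {0,1,2}
  val[5] = {0,1}
  val[6] = {1}

{0,1}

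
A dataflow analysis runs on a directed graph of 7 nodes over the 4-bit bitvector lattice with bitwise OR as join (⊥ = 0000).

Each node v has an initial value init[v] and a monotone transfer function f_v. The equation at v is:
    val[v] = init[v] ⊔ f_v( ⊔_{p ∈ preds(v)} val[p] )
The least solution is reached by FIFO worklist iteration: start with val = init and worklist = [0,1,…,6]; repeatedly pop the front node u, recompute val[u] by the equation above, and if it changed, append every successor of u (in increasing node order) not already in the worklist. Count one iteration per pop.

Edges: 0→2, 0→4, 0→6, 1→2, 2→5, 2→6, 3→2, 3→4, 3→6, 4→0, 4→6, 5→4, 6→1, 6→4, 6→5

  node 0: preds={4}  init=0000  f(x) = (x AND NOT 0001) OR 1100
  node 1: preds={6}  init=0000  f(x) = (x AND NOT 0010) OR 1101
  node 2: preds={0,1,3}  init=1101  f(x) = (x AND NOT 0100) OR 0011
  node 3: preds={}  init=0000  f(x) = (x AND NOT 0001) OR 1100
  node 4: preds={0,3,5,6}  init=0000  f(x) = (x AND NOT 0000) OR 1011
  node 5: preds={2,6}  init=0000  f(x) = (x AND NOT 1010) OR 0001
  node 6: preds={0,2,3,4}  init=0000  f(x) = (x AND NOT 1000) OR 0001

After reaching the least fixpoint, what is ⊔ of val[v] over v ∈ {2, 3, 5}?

Iteration log — 14 steps:
  step 1. node 0  ⊔preds=0000  new=1100  old=0000  +wl: 
  step 2. node 1  ⊔preds=0000  new=1101  old=0000  +wl: 
  step 3. node 2  ⊔preds=1101  new=1111  old=1101  +wl: 
  step 4. node 3  ⊔preds=0000  new=1100  old=0000  +wl: 2
  step 5. node 4  ⊔preds=1100  new=1111  old=0000  +wl: 0
  step 6. node 5  ⊔preds=1111  new=0101  old=0000  +wl: 4
  step 7. node 6  ⊔preds=1111  new=0111  old=0000  +wl: 1,5
  step 8. node 2  ⊔preds=1101  new=1111  stable
  step 9. node 0  ⊔preds=1111  new=1110  old=1100  +wl: 2,6
  step 10. node 4  ⊔preds=1111  new=1111  stable
  step 11. node 1  ⊔preds=0111  new=1101  stable
  step 12. node 5  ⊔preds=1111  new=0101  stable
  step 13. node 2  ⊔preds=1111  new=1111  stable
  step 14. node 6  ⊔preds=1111  new=0111  stable

Least fixpoint reached:
  node 0: 1110
  node 1: 1101
  node 2: 1111
  node 3: 1100
  node 4: 1111
  node 5: 0101
  node 6: 0111

1111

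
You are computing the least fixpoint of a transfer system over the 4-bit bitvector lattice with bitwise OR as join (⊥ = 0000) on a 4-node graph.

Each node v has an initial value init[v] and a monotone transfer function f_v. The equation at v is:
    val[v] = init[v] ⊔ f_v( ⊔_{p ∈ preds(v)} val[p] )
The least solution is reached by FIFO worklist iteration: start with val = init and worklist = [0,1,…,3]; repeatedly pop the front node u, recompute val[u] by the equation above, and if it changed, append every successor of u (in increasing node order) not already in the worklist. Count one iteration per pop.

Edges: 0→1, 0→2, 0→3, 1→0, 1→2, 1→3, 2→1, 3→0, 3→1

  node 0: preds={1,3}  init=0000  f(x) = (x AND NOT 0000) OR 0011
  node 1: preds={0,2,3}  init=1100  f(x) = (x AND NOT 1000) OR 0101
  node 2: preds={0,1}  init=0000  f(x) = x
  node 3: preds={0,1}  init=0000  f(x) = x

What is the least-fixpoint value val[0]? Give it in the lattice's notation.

Iteration log — 6 steps:
  step 1. node 0  ⊔preds=1100  new=1111  old=0000  +wl: 
  step 2. node 1  ⊔preds=1111  new=1111  old=1100  +wl: 0
  step 3. node 2  ⊔preds=1111  new=1111  old=0000  +wl: 1
  step 4. node 3  ⊔preds=1111  new=1111  old=0000  +wl: 
  step 5. node 0  ⊔preds=1111  new=1111  stable
  step 6. node 1  ⊔preds=1111  new=1111  stable

Least fixpoint reached:
  node 0: 1111
  node 1: 1111
  node 2: 1111
  node 3: 1111

1111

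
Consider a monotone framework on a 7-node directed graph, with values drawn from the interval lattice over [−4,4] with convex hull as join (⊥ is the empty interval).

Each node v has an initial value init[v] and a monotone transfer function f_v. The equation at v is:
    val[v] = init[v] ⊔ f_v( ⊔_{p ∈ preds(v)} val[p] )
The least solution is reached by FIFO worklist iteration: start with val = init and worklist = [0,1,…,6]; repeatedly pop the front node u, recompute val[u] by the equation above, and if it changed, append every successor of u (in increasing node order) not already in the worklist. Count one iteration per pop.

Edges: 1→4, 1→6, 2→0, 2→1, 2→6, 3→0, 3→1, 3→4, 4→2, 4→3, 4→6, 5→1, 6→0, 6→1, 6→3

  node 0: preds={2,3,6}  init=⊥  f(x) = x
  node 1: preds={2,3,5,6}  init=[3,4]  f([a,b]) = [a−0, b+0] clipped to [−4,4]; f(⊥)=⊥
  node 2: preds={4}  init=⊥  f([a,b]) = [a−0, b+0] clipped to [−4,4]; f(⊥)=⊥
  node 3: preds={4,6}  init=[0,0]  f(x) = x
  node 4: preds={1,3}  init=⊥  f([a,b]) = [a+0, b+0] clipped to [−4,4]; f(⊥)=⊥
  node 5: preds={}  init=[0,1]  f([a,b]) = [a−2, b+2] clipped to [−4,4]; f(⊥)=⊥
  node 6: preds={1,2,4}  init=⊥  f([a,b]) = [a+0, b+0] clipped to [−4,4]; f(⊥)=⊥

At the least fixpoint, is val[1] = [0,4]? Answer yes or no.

Worklist (13 pops):
  #1 pop 0: in=[0,0] → [0,0] (was ⊥); enqueue []
  #2 pop 1: in=[0,1] → [0,4] (was [3,4]); enqueue []
  #3 pop 2: in=⊥ → ⊥ (no change)
  #4 pop 3: in=⊥ → [0,0] (no change)
  #5 pop 4: in=[0,4] → [0,4] (was ⊥); enqueue [2,3]
  #6 pop 5: in=⊥ → [0,1] (no change)
  #7 pop 6: in=[0,4] → [0,4] (was ⊥); enqueue [0,1]
  #8 pop 2: in=[0,4] → [0,4] (was ⊥); enqueue [6]
  #9 pop 3: in=[0,4] → [0,4] (was [0,0]); enqueue [4]
  #10 pop 0: in=[0,4] → [0,4] (was [0,0]); enqueue []
  #11 pop 1: in=[0,4] → [0,4] (no change)
  #12 pop 6: in=[0,4] → [0,4] (no change)
  #13 pop 4: in=[0,4] → [0,4] (no change)

Fixpoint:
  val[0] = [0,4]
  val[1] = [0,4]
  val[2] = [0,4]
  val[3] = [0,4]
  val[4] = [0,4]
  val[5] = [0,1]
  val[6] = [0,4]

yes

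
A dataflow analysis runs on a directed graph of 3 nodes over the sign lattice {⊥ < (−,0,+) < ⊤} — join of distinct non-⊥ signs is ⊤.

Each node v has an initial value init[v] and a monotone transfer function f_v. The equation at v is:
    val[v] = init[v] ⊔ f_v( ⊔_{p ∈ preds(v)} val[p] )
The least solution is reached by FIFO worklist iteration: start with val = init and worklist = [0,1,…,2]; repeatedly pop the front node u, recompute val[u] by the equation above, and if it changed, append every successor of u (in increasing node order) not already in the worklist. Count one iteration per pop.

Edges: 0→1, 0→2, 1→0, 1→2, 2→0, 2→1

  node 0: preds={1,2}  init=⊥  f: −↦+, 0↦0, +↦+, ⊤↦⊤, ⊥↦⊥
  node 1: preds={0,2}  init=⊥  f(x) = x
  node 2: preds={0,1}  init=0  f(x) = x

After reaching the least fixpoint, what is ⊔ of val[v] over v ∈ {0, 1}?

Iteration log — 4 steps:
  step 1. node 0  ⊔preds=0  new=0  old=⊥  +wl: 
  step 2. node 1  ⊔preds=0  new=0  old=⊥  +wl: 0
  step 3. node 2  ⊔preds=0  new=0  stable
  step 4. node 0  ⊔preds=0  new=0  stable

Least fixpoint reached:
  node 0: 0
  node 1: 0
  node 2: 0

0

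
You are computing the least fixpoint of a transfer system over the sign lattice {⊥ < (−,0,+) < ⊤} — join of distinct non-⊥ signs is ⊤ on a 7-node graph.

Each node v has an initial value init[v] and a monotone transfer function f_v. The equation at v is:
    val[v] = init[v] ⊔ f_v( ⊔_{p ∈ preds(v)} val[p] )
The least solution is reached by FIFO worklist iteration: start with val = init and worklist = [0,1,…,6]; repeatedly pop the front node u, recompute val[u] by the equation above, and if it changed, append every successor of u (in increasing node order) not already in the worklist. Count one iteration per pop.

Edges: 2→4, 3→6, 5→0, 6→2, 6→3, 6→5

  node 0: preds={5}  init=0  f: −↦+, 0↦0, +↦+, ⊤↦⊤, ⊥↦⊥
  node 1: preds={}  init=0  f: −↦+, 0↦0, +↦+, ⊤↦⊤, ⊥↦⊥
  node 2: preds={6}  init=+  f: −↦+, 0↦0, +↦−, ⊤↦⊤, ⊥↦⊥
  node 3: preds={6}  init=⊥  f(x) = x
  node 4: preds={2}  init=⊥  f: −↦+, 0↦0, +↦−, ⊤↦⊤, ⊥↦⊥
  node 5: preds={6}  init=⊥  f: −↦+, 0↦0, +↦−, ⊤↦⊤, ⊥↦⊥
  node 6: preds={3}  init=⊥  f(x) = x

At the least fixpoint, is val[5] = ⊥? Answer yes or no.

Trace (7 dequeues):
  [1] u=0 | in ⊥ | out 0 | ==
  [2] u=1 | in ⊥ | out 0 | ==
  [3] u=2 | in ⊥ | out + | ==
  [4] u=3 | in ⊥ | out ⊥ | ==
  [5] u=4 | in + | out − | prev ⊥ | push {}
  [6] u=5 | in ⊥ | out ⊥ | ==
  [7] u=6 | in ⊥ | out ⊥ | ==

Converged values:
  [0] 0
  [1] 0
  [2] +
  [3] ⊥
  [4] −
  [5] ⊥
  [6] ⊥

yes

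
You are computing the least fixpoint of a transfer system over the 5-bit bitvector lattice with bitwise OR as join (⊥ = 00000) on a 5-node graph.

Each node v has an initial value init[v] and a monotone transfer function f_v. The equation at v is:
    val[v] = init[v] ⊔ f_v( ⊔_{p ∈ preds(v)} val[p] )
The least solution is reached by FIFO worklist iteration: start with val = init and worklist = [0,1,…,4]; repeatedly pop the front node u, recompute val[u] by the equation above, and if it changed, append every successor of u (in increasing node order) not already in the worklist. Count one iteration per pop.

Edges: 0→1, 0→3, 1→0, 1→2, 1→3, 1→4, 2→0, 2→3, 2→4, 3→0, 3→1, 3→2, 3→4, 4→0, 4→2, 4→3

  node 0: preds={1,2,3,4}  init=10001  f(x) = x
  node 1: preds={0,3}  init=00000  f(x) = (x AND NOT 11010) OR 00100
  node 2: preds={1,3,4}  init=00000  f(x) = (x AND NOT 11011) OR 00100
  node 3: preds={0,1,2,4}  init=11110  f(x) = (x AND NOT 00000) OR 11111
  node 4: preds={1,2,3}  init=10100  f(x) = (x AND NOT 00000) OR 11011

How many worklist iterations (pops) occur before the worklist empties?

Worklist (9 pops):
  #1 pop 0: in=11110 → 11111 (was 10001); enqueue []
  #2 pop 1: in=11111 → 00101 (was 00000); enqueue [0]
  #3 pop 2: in=11111 → 00100 (was 00000); enqueue []
  #4 pop 3: in=11111 → 11111 (was 11110); enqueue [1,2]
  #5 pop 4: in=11111 → 11111 (was 10100); enqueue [3]
  #6 pop 0: in=11111 → 11111 (no change)
  #7 pop 1: in=11111 → 00101 (no change)
  #8 pop 2: in=11111 → 00100 (no change)
  #9 pop 3: in=11111 → 11111 (no change)

Fixpoint:
  val[0] = 11111
  val[1] = 00101
  val[2] = 00100
  val[3] = 11111
  val[4] = 11111

9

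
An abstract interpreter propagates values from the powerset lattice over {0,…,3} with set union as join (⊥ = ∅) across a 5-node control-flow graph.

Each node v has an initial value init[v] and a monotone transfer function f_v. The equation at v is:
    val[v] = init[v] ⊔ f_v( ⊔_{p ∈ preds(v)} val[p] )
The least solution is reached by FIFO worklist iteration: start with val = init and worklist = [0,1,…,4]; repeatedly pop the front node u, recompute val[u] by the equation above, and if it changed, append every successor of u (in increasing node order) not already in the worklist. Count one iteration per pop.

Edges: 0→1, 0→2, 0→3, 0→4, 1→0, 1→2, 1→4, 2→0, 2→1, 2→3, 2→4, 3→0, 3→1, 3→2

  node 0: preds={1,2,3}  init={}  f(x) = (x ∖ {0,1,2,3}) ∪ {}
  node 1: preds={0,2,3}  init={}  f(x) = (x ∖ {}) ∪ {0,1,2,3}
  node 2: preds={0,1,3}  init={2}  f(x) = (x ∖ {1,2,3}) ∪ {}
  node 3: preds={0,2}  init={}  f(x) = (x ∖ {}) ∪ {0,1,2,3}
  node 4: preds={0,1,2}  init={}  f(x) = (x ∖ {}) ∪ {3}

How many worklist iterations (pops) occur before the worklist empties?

8

Worklist (8 pops):
  #1 pop 0: in={2} → {} (no change)
  #2 pop 1: in={2} → {0,1,2,3} (was {}); enqueue [0]
  #3 pop 2: in={0,1,2,3} → {0,2} (was {2}); enqueue [1]
  #4 pop 3: in={0,2} → {0,1,2,3} (was {}); enqueue [2]
  #5 pop 4: in={0,1,2,3} → {0,1,2,3} (was {}); enqueue []
  #6 pop 0: in={0,1,2,3} → {} (no change)
  #7 pop 1: in={0,1,2,3} → {0,1,2,3} (no change)
  #8 pop 2: in={0,1,2,3} → {0,2} (no change)

Fixpoint:
  val[0] = {}
  val[1] = {0,1,2,3}
  val[2] = {0,2}
  val[3] = {0,1,2,3}
  val[4] = {0,1,2,3}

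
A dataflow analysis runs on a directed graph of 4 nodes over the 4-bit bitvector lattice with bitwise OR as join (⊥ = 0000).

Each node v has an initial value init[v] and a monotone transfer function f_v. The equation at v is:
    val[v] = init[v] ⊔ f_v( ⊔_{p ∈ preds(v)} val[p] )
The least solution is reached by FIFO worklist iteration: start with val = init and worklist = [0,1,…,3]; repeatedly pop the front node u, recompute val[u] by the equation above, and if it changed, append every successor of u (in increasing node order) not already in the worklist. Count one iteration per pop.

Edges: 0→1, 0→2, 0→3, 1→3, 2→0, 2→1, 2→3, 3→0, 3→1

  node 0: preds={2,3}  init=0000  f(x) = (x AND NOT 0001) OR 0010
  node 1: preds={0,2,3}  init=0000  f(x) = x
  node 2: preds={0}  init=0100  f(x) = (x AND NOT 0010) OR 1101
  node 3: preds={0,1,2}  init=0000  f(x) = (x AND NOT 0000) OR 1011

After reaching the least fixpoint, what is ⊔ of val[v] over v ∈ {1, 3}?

Iteration log — 8 steps:
  step 1. node 0  ⊔preds=0100  new=0110  old=0000  +wl: 
  step 2. node 1  ⊔preds=0110  new=0110  old=0000  +wl: 
  step 3. node 2  ⊔preds=0110  new=1101  old=0100  +wl: 0,1
  step 4. node 3  ⊔preds=1111  new=1111  old=0000  +wl: 
  step 5. node 0  ⊔preds=1111  new=1110  old=0110  +wl: 2,3
  step 6. node 1  ⊔preds=1111  new=1111  old=0110  +wl: 
  step 7. node 2  ⊔preds=1110  new=1101  stable
  step 8. node 3  ⊔preds=1111  new=1111  stable

Least fixpoint reached:
  node 0: 1110
  node 1: 1111
  node 2: 1101
  node 3: 1111

1111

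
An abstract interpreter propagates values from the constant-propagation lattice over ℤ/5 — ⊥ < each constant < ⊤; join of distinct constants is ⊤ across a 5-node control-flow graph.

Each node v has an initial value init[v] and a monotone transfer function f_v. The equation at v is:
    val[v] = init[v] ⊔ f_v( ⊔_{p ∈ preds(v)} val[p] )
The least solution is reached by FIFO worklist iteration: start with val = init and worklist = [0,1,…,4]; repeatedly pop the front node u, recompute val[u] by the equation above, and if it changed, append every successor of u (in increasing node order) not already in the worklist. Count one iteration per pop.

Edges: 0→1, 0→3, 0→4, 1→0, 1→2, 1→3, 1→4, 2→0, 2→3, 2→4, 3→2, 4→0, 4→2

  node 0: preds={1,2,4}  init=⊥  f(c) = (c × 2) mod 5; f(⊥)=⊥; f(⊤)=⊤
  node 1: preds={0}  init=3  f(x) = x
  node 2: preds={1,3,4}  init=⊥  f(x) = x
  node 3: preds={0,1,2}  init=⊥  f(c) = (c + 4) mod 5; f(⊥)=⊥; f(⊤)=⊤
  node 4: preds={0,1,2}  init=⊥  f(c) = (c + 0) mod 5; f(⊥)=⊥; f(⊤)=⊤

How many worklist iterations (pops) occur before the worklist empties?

10

Worklist (10 pops):
  #1 pop 0: in=3 → 1 (was ⊥); enqueue []
  #2 pop 1: in=1 → ⊤ (was 3); enqueue [0]
  #3 pop 2: in=⊤ → ⊤ (was ⊥); enqueue []
  #4 pop 3: in=⊤ → ⊤ (was ⊥); enqueue [2]
  #5 pop 4: in=⊤ → ⊤ (was ⊥); enqueue []
  #6 pop 0: in=⊤ → ⊤ (was 1); enqueue [1,3,4]
  #7 pop 2: in=⊤ → ⊤ (no change)
  #8 pop 1: in=⊤ → ⊤ (no change)
  #9 pop 3: in=⊤ → ⊤ (no change)
  #10 pop 4: in=⊤ → ⊤ (no change)

Fixpoint:
  val[0] = ⊤
  val[1] = ⊤
  val[2] = ⊤
  val[3] = ⊤
  val[4] = ⊤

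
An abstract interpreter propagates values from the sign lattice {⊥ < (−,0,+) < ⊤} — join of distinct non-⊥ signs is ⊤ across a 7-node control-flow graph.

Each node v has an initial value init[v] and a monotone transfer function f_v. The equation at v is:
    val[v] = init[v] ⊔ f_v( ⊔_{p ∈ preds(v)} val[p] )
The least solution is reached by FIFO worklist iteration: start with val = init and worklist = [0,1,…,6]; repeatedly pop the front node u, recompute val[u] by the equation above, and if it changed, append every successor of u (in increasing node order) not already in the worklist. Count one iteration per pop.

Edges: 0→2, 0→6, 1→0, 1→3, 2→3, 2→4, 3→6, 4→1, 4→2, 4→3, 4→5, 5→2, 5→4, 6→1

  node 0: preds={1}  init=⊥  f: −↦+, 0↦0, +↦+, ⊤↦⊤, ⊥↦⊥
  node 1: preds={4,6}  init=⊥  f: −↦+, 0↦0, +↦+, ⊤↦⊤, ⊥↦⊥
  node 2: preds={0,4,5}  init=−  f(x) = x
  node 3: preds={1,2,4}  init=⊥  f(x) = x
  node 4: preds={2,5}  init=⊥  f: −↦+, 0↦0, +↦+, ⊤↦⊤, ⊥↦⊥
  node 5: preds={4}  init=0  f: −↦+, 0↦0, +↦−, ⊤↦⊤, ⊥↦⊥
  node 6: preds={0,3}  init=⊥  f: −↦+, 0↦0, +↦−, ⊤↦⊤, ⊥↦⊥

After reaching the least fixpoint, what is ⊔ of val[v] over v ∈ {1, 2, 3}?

⊤

Trace (14 dequeues):
  [1] u=0 | in ⊥ | out ⊥ | ==
  [2] u=1 | in ⊥ | out ⊥ | ==
  [3] u=2 | in 0 | out ⊤ | prev − | push {}
  [4] u=3 | in ⊤ | out ⊤ | prev ⊥ | push {}
  [5] u=4 | in ⊤ | out ⊤ | prev ⊥ | push {1,2,3}
  [6] u=5 | in ⊤ | out ⊤ | prev 0 | push {4}
  [7] u=6 | in ⊤ | out ⊤ | prev ⊥ | push {}
  [8] u=1 | in ⊤ | out ⊤ | prev ⊥ | push {0}
  [9] u=2 | in ⊤ | out ⊤ | ==
  [10] u=3 | in ⊤ | out ⊤ | ==
  [11] u=4 | in ⊤ | out ⊤ | ==
  [12] u=0 | in ⊤ | out ⊤ | prev ⊥ | push {2,6}
  [13] u=2 | in ⊤ | out ⊤ | ==
  [14] u=6 | in ⊤ | out ⊤ | ==

Converged values:
  [0] ⊤
  [1] ⊤
  [2] ⊤
  [3] ⊤
  [4] ⊤
  [5] ⊤
  [6] ⊤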